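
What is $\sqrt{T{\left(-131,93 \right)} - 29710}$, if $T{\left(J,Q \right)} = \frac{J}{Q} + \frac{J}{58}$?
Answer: $\frac{7 i \sqrt{17643391026}}{5394} \approx 172.38 i$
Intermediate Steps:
$T{\left(J,Q \right)} = \frac{J}{58} + \frac{J}{Q}$ ($T{\left(J,Q \right)} = \frac{J}{Q} + J \frac{1}{58} = \frac{J}{Q} + \frac{J}{58} = \frac{J}{58} + \frac{J}{Q}$)
$\sqrt{T{\left(-131,93 \right)} - 29710} = \sqrt{\left(\frac{1}{58} \left(-131\right) - \frac{131}{93}\right) - 29710} = \sqrt{\left(- \frac{131}{58} - \frac{131}{93}\right) - 29710} = \sqrt{- \frac{19781}{5394} - 29710} = \sqrt{- \frac{160275521}{5394}} = \frac{7 i \sqrt{17643391026}}{5394}$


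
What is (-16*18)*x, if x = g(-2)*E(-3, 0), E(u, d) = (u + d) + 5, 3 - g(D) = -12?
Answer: -8640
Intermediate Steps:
g(D) = 15 (g(D) = 3 - 1*(-12) = 3 + 12 = 15)
E(u, d) = 5 + d + u (E(u, d) = (d + u) + 5 = 5 + d + u)
x = 30 (x = 15*(5 + 0 - 3) = 15*2 = 30)
(-16*18)*x = -16*18*30 = -288*30 = -8640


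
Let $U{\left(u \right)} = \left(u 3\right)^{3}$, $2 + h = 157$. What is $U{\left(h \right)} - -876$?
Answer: $100545501$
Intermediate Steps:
$h = 155$ ($h = -2 + 157 = 155$)
$U{\left(u \right)} = 27 u^{3}$ ($U{\left(u \right)} = \left(3 u\right)^{3} = 27 u^{3}$)
$U{\left(h \right)} - -876 = 27 \cdot 155^{3} - -876 = 27 \cdot 3723875 + 876 = 100544625 + 876 = 100545501$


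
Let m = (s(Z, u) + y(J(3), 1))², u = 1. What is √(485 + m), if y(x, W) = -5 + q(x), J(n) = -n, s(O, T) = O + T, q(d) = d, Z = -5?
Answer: √629 ≈ 25.080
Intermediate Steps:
y(x, W) = -5 + x
m = 144 (m = ((-5 + 1) + (-5 - 1*3))² = (-4 + (-5 - 3))² = (-4 - 8)² = (-12)² = 144)
√(485 + m) = √(485 + 144) = √629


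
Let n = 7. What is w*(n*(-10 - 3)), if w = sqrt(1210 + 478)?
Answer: -182*sqrt(422) ≈ -3738.8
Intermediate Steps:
w = 2*sqrt(422) (w = sqrt(1688) = 2*sqrt(422) ≈ 41.085)
w*(n*(-10 - 3)) = (2*sqrt(422))*(7*(-10 - 3)) = (2*sqrt(422))*(7*(-13)) = (2*sqrt(422))*(-91) = -182*sqrt(422)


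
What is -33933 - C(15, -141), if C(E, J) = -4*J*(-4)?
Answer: -31677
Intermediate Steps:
C(E, J) = 16*J
-33933 - C(15, -141) = -33933 - 16*(-141) = -33933 - 1*(-2256) = -33933 + 2256 = -31677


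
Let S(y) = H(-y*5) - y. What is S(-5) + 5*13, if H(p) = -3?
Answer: 67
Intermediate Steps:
S(y) = -3 - y
S(-5) + 5*13 = (-3 - 1*(-5)) + 5*13 = (-3 + 5) + 65 = 2 + 65 = 67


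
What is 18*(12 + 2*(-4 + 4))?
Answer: 216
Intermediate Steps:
18*(12 + 2*(-4 + 4)) = 18*(12 + 2*0) = 18*(12 + 0) = 18*12 = 216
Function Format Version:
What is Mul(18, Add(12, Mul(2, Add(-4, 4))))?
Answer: 216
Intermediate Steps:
Mul(18, Add(12, Mul(2, Add(-4, 4)))) = Mul(18, Add(12, Mul(2, 0))) = Mul(18, Add(12, 0)) = Mul(18, 12) = 216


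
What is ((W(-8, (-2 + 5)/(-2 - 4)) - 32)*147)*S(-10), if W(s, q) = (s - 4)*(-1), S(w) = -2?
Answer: 5880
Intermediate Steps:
W(s, q) = 4 - s (W(s, q) = (-4 + s)*(-1) = 4 - s)
((W(-8, (-2 + 5)/(-2 - 4)) - 32)*147)*S(-10) = (((4 - 1*(-8)) - 32)*147)*(-2) = (((4 + 8) - 32)*147)*(-2) = ((12 - 32)*147)*(-2) = -20*147*(-2) = -2940*(-2) = 5880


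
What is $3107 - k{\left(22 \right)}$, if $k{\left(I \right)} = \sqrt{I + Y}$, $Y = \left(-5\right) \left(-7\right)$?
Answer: $3107 - \sqrt{57} \approx 3099.4$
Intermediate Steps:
$Y = 35$
$k{\left(I \right)} = \sqrt{35 + I}$ ($k{\left(I \right)} = \sqrt{I + 35} = \sqrt{35 + I}$)
$3107 - k{\left(22 \right)} = 3107 - \sqrt{35 + 22} = 3107 - \sqrt{57}$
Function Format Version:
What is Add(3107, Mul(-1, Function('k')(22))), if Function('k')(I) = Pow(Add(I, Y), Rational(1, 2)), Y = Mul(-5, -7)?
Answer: Add(3107, Mul(-1, Pow(57, Rational(1, 2)))) ≈ 3099.4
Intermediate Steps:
Y = 35
Function('k')(I) = Pow(Add(35, I), Rational(1, 2)) (Function('k')(I) = Pow(Add(I, 35), Rational(1, 2)) = Pow(Add(35, I), Rational(1, 2)))
Add(3107, Mul(-1, Function('k')(22))) = Add(3107, Mul(-1, Pow(Add(35, 22), Rational(1, 2)))) = Add(3107, Mul(-1, Pow(57, Rational(1, 2))))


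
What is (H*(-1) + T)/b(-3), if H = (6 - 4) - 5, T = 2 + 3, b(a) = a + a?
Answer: -4/3 ≈ -1.3333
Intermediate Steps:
b(a) = 2*a
T = 5
H = -3 (H = 2 - 5 = -3)
(H*(-1) + T)/b(-3) = (-3*(-1) + 5)/((2*(-3))) = (3 + 5)/(-6) = 8*(-⅙) = -4/3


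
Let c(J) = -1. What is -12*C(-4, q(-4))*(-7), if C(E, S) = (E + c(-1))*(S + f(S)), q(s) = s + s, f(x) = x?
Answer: 6720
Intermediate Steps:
q(s) = 2*s
C(E, S) = 2*S*(-1 + E) (C(E, S) = (E - 1)*(S + S) = (-1 + E)*(2*S) = 2*S*(-1 + E))
-12*C(-4, q(-4))*(-7) = -24*2*(-4)*(-1 - 4)*(-7) = -24*(-8)*(-5)*(-7) = -12*80*(-7) = -960*(-7) = 6720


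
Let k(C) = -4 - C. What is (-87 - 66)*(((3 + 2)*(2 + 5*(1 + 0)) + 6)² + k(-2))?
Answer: -256887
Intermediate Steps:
(-87 - 66)*(((3 + 2)*(2 + 5*(1 + 0)) + 6)² + k(-2)) = (-87 - 66)*(((3 + 2)*(2 + 5*(1 + 0)) + 6)² + (-4 - 1*(-2))) = -153*((5*(2 + 5*1) + 6)² + (-4 + 2)) = -153*((5*(2 + 5) + 6)² - 2) = -153*((5*7 + 6)² - 2) = -153*((35 + 6)² - 2) = -153*(41² - 2) = -153*(1681 - 2) = -153*1679 = -256887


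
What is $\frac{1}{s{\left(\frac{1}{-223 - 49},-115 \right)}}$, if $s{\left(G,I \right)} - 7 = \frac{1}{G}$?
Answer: $- \frac{1}{265} \approx -0.0037736$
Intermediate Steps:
$s{\left(G,I \right)} = 7 + \frac{1}{G}$
$\frac{1}{s{\left(\frac{1}{-223 - 49},-115 \right)}} = \frac{1}{7 + \frac{1}{\frac{1}{-223 - 49}}} = \frac{1}{7 + \frac{1}{\frac{1}{-272}}} = \frac{1}{7 + \frac{1}{- \frac{1}{272}}} = \frac{1}{7 - 272} = \frac{1}{-265} = - \frac{1}{265}$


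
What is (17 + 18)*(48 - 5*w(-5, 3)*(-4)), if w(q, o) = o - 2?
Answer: 2380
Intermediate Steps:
w(q, o) = -2 + o
(17 + 18)*(48 - 5*w(-5, 3)*(-4)) = (17 + 18)*(48 - 5*(-2 + 3)*(-4)) = 35*(48 - 5*1*(-4)) = 35*(48 - 5*(-4)) = 35*(48 + 20) = 35*68 = 2380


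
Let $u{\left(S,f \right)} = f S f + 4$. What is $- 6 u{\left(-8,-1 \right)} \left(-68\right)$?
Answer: $-1632$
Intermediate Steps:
$u{\left(S,f \right)} = 4 + S f^{2}$ ($u{\left(S,f \right)} = S f f + 4 = S f^{2} + 4 = 4 + S f^{2}$)
$- 6 u{\left(-8,-1 \right)} \left(-68\right) = - 6 \left(4 - 8 \left(-1\right)^{2}\right) \left(-68\right) = - 6 \left(4 - 8\right) \left(-68\right) = \left(-6\right) \left(-4\right) \left(-68\right) = 24 \left(-68\right) = -1632$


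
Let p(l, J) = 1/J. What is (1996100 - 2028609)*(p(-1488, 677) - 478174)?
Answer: 10523936916673/677 ≈ 1.5545e+10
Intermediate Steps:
(1996100 - 2028609)*(p(-1488, 677) - 478174) = (1996100 - 2028609)*(1/677 - 478174) = -32509*(1/677 - 478174) = -32509*(-323723797/677) = 10523936916673/677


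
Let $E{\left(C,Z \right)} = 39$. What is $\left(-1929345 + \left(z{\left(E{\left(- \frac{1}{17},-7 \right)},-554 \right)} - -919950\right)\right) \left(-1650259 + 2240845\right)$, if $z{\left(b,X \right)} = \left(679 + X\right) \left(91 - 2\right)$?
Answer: $-589564286220$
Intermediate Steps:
$z{\left(b,X \right)} = 60431 + 89 X$ ($z{\left(b,X \right)} = \left(679 + X\right) 89 = 60431 + 89 X$)
$\left(-1929345 + \left(z{\left(E{\left(- \frac{1}{17},-7 \right)},-554 \right)} - -919950\right)\right) \left(-1650259 + 2240845\right) = \left(-1929345 + \left(\left(60431 + 89 \left(-554\right)\right) - -919950\right)\right) \left(-1650259 + 2240845\right) = \left(-1929345 + \left(\left(60431 - 49306\right) + 919950\right)\right) 590586 = \left(-1929345 + \left(11125 + 919950\right)\right) 590586 = \left(-1929345 + 931075\right) 590586 = \left(-998270\right) 590586 = -589564286220$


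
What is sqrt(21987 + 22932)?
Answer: 3*sqrt(4991) ≈ 211.94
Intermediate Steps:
sqrt(21987 + 22932) = sqrt(44919) = 3*sqrt(4991)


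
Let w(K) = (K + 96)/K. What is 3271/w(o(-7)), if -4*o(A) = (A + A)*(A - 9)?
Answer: -22897/5 ≈ -4579.4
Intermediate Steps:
o(A) = -A*(-9 + A)/2 (o(A) = -(A + A)*(A - 9)/4 = -2*A*(-9 + A)/4 = -A*(-9 + A)/2)
w(K) = (96 + K)/K
3271/w(o(-7)) = 3271/(((96 + (½)*(-7)*(9 - 1*(-7)))/(((½)*(-7)*(9 - 1*(-7)))))) = 3271/(((96 + (½)*(-7)*(9 + 7))/(((½)*(-7)*(9 + 7))))) = 3271/(((96 + (½)*(-7)*16)/(((½)*(-7)*16)))) = 3271/(((96 - 56)/(-56))) = 3271/((-1/56*40)) = 3271/(-5/7) = 3271*(-7/5) = -22897/5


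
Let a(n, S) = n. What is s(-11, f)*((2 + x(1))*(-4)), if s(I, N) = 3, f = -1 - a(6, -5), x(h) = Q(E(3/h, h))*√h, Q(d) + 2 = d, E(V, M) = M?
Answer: -12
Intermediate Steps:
Q(d) = -2 + d
x(h) = √h*(-2 + h) (x(h) = (-2 + h)*√h = √h*(-2 + h))
f = -7 (f = -1 - 1*6 = -1 - 6 = -7)
s(-11, f)*((2 + x(1))*(-4)) = 3*((2 + √1*(-2 + 1))*(-4)) = 3*((2 + 1*(-1))*(-4)) = 3*((2 - 1)*(-4)) = 3*(1*(-4)) = 3*(-4) = -12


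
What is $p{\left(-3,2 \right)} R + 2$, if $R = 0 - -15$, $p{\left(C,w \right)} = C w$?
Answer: $-88$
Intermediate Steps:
$R = 15$ ($R = 0 + 15 = 15$)
$p{\left(-3,2 \right)} R + 2 = \left(-3\right) 2 \cdot 15 + 2 = \left(-6\right) 15 + 2 = -90 + 2 = -88$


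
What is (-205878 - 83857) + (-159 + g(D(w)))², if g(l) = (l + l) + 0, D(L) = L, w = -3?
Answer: -262510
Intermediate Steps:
g(l) = 2*l (g(l) = 2*l + 0 = 2*l)
(-205878 - 83857) + (-159 + g(D(w)))² = (-205878 - 83857) + (-159 + 2*(-3))² = -289735 + (-159 - 6)² = -289735 + (-165)² = -289735 + 27225 = -262510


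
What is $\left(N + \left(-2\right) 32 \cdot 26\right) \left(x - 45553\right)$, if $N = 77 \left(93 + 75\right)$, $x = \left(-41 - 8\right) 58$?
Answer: $-545508440$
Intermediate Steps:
$x = -2842$ ($x = \left(-49\right) 58 = -2842$)
$N = 12936$ ($N = 77 \cdot 168 = 12936$)
$\left(N + \left(-2\right) 32 \cdot 26\right) \left(x - 45553\right) = \left(12936 + \left(-2\right) 32 \cdot 26\right) \left(-2842 - 45553\right) = \left(12936 - 1664\right) \left(-48395\right) = 11272 \left(-48395\right) = -545508440$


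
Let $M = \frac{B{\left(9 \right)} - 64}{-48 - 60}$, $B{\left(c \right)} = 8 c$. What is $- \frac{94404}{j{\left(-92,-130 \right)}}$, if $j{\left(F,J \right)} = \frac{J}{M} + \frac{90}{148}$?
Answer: $- \frac{2328632}{43305} \approx -53.773$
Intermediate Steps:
$M = - \frac{2}{27}$ ($M = \frac{8 \cdot 9 - 64}{-48 - 60} = \frac{72 - 64}{-108} = 8 \left(- \frac{1}{108}\right) = - \frac{2}{27} \approx -0.074074$)
$j{\left(F,J \right)} = \frac{45}{74} - \frac{27 J}{2}$ ($j{\left(F,J \right)} = \frac{J}{- \frac{2}{27}} + \frac{90}{148} = J \left(- \frac{27}{2}\right) + 90 \cdot \frac{1}{148} = - \frac{27 J}{2} + \frac{45}{74} = \frac{45}{74} - \frac{27 J}{2}$)
$- \frac{94404}{j{\left(-92,-130 \right)}} = - \frac{94404}{\frac{45}{74} - -1755} = - \frac{94404}{\frac{45}{74} + 1755} = - \frac{94404}{\frac{129915}{74}} = \left(-94404\right) \frac{74}{129915} = - \frac{2328632}{43305}$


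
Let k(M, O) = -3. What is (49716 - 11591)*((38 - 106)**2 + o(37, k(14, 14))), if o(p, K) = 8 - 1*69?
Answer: 173964375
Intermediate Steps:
o(p, K) = -61 (o(p, K) = 8 - 69 = -61)
(49716 - 11591)*((38 - 106)**2 + o(37, k(14, 14))) = (49716 - 11591)*((38 - 106)**2 - 61) = 38125*((-68)**2 - 61) = 38125*(4624 - 61) = 38125*4563 = 173964375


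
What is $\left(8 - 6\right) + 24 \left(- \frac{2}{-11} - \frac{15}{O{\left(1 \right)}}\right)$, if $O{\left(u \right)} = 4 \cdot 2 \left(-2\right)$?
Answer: $\frac{635}{22} \approx 28.864$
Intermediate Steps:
$O{\left(u \right)} = -16$ ($O{\left(u \right)} = 8 \left(-2\right) = -16$)
$\left(8 - 6\right) + 24 \left(- \frac{2}{-11} - \frac{15}{O{\left(1 \right)}}\right) = \left(8 - 6\right) + 24 \left(- \frac{2}{-11} - \frac{15}{-16}\right) = \left(8 - 6\right) + 24 \left(\left(-2\right) \left(- \frac{1}{11}\right) - - \frac{15}{16}\right) = 2 + 24 \left(\frac{2}{11} + \frac{15}{16}\right) = 2 + 24 \cdot \frac{197}{176} = 2 + \frac{591}{22} = \frac{635}{22}$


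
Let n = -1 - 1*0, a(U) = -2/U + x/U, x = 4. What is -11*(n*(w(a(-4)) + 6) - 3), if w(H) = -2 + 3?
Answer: 110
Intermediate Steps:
a(U) = 2/U (a(U) = -2/U + 4/U = 2/U)
n = -1 (n = -1 + 0 = -1)
w(H) = 1
-11*(n*(w(a(-4)) + 6) - 3) = -11*(-(1 + 6) - 3) = -11*(-1*7 - 3) = -11*(-7 - 3) = -11*(-10) = 110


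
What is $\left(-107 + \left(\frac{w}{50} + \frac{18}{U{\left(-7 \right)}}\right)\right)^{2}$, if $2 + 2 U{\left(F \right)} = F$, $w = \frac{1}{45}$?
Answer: $\frac{62374563001}{5062500} \approx 12321.0$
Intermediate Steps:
$w = \frac{1}{45} \approx 0.022222$
$U{\left(F \right)} = -1 + \frac{F}{2}$
$\left(-107 + \left(\frac{w}{50} + \frac{18}{U{\left(-7 \right)}}\right)\right)^{2} = \left(-107 + \left(\frac{1}{45 \cdot 50} + \frac{18}{-1 + \frac{1}{2} \left(-7\right)}\right)\right)^{2} = \left(-107 + \left(\frac{1}{45} \cdot \frac{1}{50} + \frac{18}{-1 - \frac{7}{2}}\right)\right)^{2} = \left(-107 + \left(\frac{1}{2250} + \frac{18}{- \frac{9}{2}}\right)\right)^{2} = \left(-107 + \left(\frac{1}{2250} + 18 \left(- \frac{2}{9}\right)\right)\right)^{2} = \left(-107 + \left(\frac{1}{2250} - 4\right)\right)^{2} = \left(-107 - \frac{8999}{2250}\right)^{2} = \left(- \frac{249749}{2250}\right)^{2} = \frac{62374563001}{5062500}$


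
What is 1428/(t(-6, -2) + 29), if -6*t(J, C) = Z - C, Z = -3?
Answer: 1224/25 ≈ 48.960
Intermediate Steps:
t(J, C) = ½ + C/6 (t(J, C) = -(-3 - C)/6 = ½ + C/6)
1428/(t(-6, -2) + 29) = 1428/((½ + (⅙)*(-2)) + 29) = 1428/((½ - ⅓) + 29) = 1428/(⅙ + 29) = 1428/(175/6) = 1428*(6/175) = 1224/25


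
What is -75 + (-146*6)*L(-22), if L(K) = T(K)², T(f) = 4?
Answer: -14091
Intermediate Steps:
L(K) = 16 (L(K) = 4² = 16)
-75 + (-146*6)*L(-22) = -75 - 146*6*16 = -75 - 876*16 = -75 - 14016 = -14091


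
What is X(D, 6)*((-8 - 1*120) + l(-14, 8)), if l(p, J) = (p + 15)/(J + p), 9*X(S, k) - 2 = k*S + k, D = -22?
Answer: 47678/27 ≈ 1765.9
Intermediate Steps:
X(S, k) = 2/9 + k/9 + S*k/9 (X(S, k) = 2/9 + (k*S + k)/9 = 2/9 + (S*k + k)/9 = 2/9 + (k + S*k)/9 = 2/9 + (k/9 + S*k/9) = 2/9 + k/9 + S*k/9)
l(p, J) = (15 + p)/(J + p)
X(D, 6)*((-8 - 1*120) + l(-14, 8)) = (2/9 + (⅑)*6 + (⅑)*(-22)*6)*((-8 - 1*120) + (15 - 14)/(8 - 14)) = (2/9 + ⅔ - 44/3)*((-8 - 120) + 1/(-6)) = -124*(-128 - ⅙*1)/9 = -124*(-128 - ⅙)/9 = -124/9*(-769/6) = 47678/27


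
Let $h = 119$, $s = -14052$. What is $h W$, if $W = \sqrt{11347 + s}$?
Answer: $119 i \sqrt{2705} \approx 6189.1 i$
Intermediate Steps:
$W = i \sqrt{2705}$ ($W = \sqrt{11347 - 14052} = \sqrt{-2705} = i \sqrt{2705} \approx 52.01 i$)
$h W = 119 i \sqrt{2705}$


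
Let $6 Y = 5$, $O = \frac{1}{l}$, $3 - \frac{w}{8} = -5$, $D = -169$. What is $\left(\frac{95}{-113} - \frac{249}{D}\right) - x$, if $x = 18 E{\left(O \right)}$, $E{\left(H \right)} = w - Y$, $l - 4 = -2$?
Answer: $- \frac{21701207}{19097} \approx -1136.4$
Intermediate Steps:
$l = 2$ ($l = 4 - 2 = 2$)
$w = 64$ ($w = 24 - -40 = 24 + 40 = 64$)
$O = \frac{1}{2} \approx 0.5$
$Y = \frac{5}{6}$ ($Y = \frac{1}{6} \cdot 5 = \frac{5}{6} \approx 0.83333$)
$E{\left(H \right)} = \frac{379}{6}$ ($E{\left(H \right)} = 64 - \frac{5}{6} = \frac{379}{6}$)
$x = 1137$ ($x = 18 \cdot \frac{379}{6} = 1137$)
$\left(\frac{95}{-113} - \frac{249}{D}\right) - x = \left(\frac{95}{-113} - \frac{249}{-169}\right) - 1137 = \left(95 \left(- \frac{1}{113}\right) - - \frac{249}{169}\right) - 1137 = \left(- \frac{95}{113} + \frac{249}{169}\right) - 1137 = \frac{12082}{19097} - 1137 = - \frac{21701207}{19097}$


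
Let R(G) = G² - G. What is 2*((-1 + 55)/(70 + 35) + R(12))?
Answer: 9276/35 ≈ 265.03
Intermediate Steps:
2*((-1 + 55)/(70 + 35) + R(12)) = 2*((-1 + 55)/(70 + 35) + 12*(-1 + 12)) = 2*(54/105 + 12*11) = 2*(54*(1/105) + 132) = 2*(18/35 + 132) = 2*(4638/35) = 9276/35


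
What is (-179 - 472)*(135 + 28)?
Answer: -106113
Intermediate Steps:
(-179 - 472)*(135 + 28) = -651*163 = -106113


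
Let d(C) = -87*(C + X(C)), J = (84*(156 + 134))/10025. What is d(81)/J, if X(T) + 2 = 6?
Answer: -170425/56 ≈ -3043.3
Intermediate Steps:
X(T) = 4 (X(T) = -2 + 6 = 4)
J = 4872/2005 (J = (84*290)*(1/10025) = 24360*(1/10025) = 4872/2005 ≈ 2.4299)
d(C) = -348 - 87*C (d(C) = -87*(C + 4) = -87*(4 + C) = -348 - 87*C)
d(81)/J = (-348 - 87*81)/(4872/2005) = (-348 - 7047)*(2005/4872) = -7395*2005/4872 = -170425/56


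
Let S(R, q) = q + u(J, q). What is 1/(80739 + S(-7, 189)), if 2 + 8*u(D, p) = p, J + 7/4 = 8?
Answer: 8/647611 ≈ 1.2353e-5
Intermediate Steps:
J = 25/4 (J = -7/4 + 8 = 25/4 ≈ 6.2500)
u(D, p) = -¼ + p/8
S(R, q) = -¼ + 9*q/8 (S(R, q) = q + (-¼ + q/8) = -¼ + 9*q/8)
1/(80739 + S(-7, 189)) = 1/(80739 + (-¼ + (9/8)*189)) = 1/(80739 + (-¼ + 1701/8)) = 1/(80739 + 1699/8) = 1/(647611/8) = 8/647611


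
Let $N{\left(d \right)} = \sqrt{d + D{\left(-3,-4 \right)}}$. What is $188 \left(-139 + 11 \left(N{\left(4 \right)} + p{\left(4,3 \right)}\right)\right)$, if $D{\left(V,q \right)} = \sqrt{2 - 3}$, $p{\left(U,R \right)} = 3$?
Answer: $-19928 + 2068 \sqrt{4 + i} \approx -15760.0 + 513.07 i$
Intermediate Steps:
$D{\left(V,q \right)} = i$ ($D{\left(V,q \right)} = \sqrt{-1} = i$)
$N{\left(d \right)} = \sqrt{i + d}$ ($N{\left(d \right)} = \sqrt{d + i} = \sqrt{i + d}$)
$188 \left(-139 + 11 \left(N{\left(4 \right)} + p{\left(4,3 \right)}\right)\right) = 188 \left(-139 + 11 \left(\sqrt{i + 4} + 3\right)\right) = 188 \left(-139 + 11 \left(\sqrt{4 + i} + 3\right)\right) = 188 \left(-139 + 11 \left(3 + \sqrt{4 + i}\right)\right) = 188 \left(-139 + \left(33 + 11 \sqrt{4 + i}\right)\right) = 188 \left(-106 + 11 \sqrt{4 + i}\right) = -19928 + 2068 \sqrt{4 + i}$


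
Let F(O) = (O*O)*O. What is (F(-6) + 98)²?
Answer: 13924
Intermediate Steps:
F(O) = O³ (F(O) = O²*O = O³)
(F(-6) + 98)² = ((-6)³ + 98)² = (-216 + 98)² = (-118)² = 13924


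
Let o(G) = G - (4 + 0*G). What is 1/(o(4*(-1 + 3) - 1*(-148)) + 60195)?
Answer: 1/60347 ≈ 1.6571e-5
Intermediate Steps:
o(G) = -4 + G (o(G) = G - (4 + 0) = G - 1*4 = G - 4 = -4 + G)
1/(o(4*(-1 + 3) - 1*(-148)) + 60195) = 1/((-4 + (4*(-1 + 3) - 1*(-148))) + 60195) = 1/((-4 + (4*2 + 148)) + 60195) = 1/((-4 + (8 + 148)) + 60195) = 1/((-4 + 156) + 60195) = 1/(152 + 60195) = 1/60347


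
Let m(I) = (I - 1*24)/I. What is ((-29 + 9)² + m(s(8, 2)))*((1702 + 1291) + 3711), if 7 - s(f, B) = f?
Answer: 2849200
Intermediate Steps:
s(f, B) = 7 - f
m(I) = (-24 + I)/I (m(I) = (I - 24)/I = (-24 + I)/I)
((-29 + 9)² + m(s(8, 2)))*((1702 + 1291) + 3711) = ((-29 + 9)² + (-24 + (7 - 1*8))/(7 - 1*8))*((1702 + 1291) + 3711) = ((-20)² + (-24 + (7 - 8))/(7 - 8))*(2993 + 3711) = (400 + (-24 - 1)/(-1))*6704 = (400 - 1*(-25))*6704 = (400 + 25)*6704 = 425*6704 = 2849200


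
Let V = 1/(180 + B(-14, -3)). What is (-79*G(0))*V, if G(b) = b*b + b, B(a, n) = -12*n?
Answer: 0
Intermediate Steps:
V = 1/216 (V = 1/(180 - 12*(-3)) = 1/(180 + 36) = 1/216 ≈ 0.0046296)
G(b) = b + b² (G(b) = b² + b = b + b²)
(-79*G(0))*V = -0*(1 + 0)*(1/216) = -0*(1/216) = -79*0*(1/216) = 0*(1/216) = 0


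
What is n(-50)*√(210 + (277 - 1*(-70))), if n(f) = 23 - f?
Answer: 73*√557 ≈ 1722.9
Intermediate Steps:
n(-50)*√(210 + (277 - 1*(-70))) = (23 - 1*(-50))*√(210 + (277 - 1*(-70))) = (23 + 50)*√(210 + (277 + 70)) = 73*√(210 + 347) = 73*√557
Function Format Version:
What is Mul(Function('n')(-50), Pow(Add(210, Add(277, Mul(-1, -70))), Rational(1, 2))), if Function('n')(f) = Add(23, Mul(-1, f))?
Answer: Mul(73, Pow(557, Rational(1, 2))) ≈ 1722.9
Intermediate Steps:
Mul(Function('n')(-50), Pow(Add(210, Add(277, Mul(-1, -70))), Rational(1, 2))) = Mul(Add(23, Mul(-1, -50)), Pow(Add(210, Add(277, Mul(-1, -70))), Rational(1, 2))) = Mul(Add(23, 50), Pow(Add(210, Add(277, 70)), Rational(1, 2))) = Mul(73, Pow(Add(210, 347), Rational(1, 2))) = Mul(73, Pow(557, Rational(1, 2)))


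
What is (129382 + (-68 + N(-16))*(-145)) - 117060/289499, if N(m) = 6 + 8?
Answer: 39722619728/289499 ≈ 1.3721e+5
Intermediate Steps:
N(m) = 14
(129382 + (-68 + N(-16))*(-145)) - 117060/289499 = (129382 + (-68 + 14)*(-145)) - 117060/289499 = (129382 - 54*(-145)) - 117060*1/289499 = (129382 + 7830) - 117060/289499 = 137212 - 117060/289499 = 39722619728/289499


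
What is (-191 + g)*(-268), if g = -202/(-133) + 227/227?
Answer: 6718224/133 ≈ 50513.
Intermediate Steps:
g = 335/133 (g = -202*(-1/133) + 227*(1/227) = 202/133 + 1 = 335/133 ≈ 2.5188)
(-191 + g)*(-268) = (-191 + 335/133)*(-268) = -25068/133*(-268) = 6718224/133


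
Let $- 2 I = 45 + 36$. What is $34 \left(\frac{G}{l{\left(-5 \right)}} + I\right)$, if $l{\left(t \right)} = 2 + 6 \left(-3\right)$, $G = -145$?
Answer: $- \frac{8551}{8} \approx -1068.9$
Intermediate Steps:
$I = - \frac{81}{2}$ ($I = - \frac{45 + 36}{2} = \left(- \frac{1}{2}\right) 81 = - \frac{81}{2} \approx -40.5$)
$l{\left(t \right)} = -16$ ($l{\left(t \right)} = 2 - 18 = -16$)
$34 \left(\frac{G}{l{\left(-5 \right)}} + I\right) = 34 \left(- \frac{145}{-16} - \frac{81}{2}\right) = 34 \left(\left(-145\right) \left(- \frac{1}{16}\right) - \frac{81}{2}\right) = 34 \left(\frac{145}{16} - \frac{81}{2}\right) = 34 \left(- \frac{503}{16}\right) = - \frac{8551}{8}$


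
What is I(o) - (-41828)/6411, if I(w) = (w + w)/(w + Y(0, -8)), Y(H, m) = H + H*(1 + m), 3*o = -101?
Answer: 54650/6411 ≈ 8.5244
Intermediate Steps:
o = -101/3 (o = (⅓)*(-101) = -101/3 ≈ -33.667)
I(w) = 2 (I(w) = (w + w)/(w + 0*(2 - 8)) = (2*w)/(w + 0*(-6)) = (2*w)/(w + 0) = (2*w)/w = 2)
I(o) - (-41828)/6411 = 2 - (-41828)/6411 = 2 - 1*(-41828/6411) = 2 + 41828/6411 = 54650/6411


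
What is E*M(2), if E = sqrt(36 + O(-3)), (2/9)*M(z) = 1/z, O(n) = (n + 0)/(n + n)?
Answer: 9*sqrt(146)/8 ≈ 13.593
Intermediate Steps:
O(n) = 1/2 (O(n) = n/((2*n)) = n*(1/(2*n)) = 1/2)
M(z) = 9/(2*z)
E = sqrt(146)/2 (E = sqrt(36 + 1/2) = sqrt(73/2) = sqrt(146)/2 ≈ 6.0415)
E*M(2) = (sqrt(146)/2)*((9/2)/2) = (sqrt(146)/2)*((9/2)*(1/2)) = (sqrt(146)/2)*(9/4) = 9*sqrt(146)/8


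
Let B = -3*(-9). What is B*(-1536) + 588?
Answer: -40884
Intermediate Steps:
B = 27
B*(-1536) + 588 = 27*(-1536) + 588 = -41472 + 588 = -40884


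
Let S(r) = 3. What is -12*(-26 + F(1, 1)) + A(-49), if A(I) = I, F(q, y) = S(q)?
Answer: 227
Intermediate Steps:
F(q, y) = 3
-12*(-26 + F(1, 1)) + A(-49) = -12*(-26 + 3) - 49 = -12*(-23) - 49 = 276 - 49 = 227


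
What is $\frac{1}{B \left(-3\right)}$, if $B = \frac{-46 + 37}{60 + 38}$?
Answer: $\frac{98}{27} \approx 3.6296$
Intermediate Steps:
$B = - \frac{9}{98} \approx -0.091837$
$\frac{1}{B \left(-3\right)} = \frac{1}{\left(- \frac{9}{98}\right) \left(-3\right)} = \frac{1}{\frac{27}{98}} = \frac{98}{27}$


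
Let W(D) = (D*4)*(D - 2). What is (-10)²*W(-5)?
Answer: 14000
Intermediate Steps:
W(D) = 4*D*(-2 + D) (W(D) = (4*D)*(-2 + D) = 4*D*(-2 + D))
(-10)²*W(-5) = (-10)²*(4*(-5)*(-2 - 5)) = 100*(4*(-5)*(-7)) = 100*140 = 14000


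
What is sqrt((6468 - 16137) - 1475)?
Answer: 2*I*sqrt(2786) ≈ 105.57*I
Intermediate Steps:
sqrt((6468 - 16137) - 1475) = sqrt(-9669 - 1475) = sqrt(-11144) = 2*I*sqrt(2786)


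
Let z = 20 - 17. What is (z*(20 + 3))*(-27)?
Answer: -1863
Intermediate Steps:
z = 3
(z*(20 + 3))*(-27) = (3*(20 + 3))*(-27) = (3*23)*(-27) = 69*(-27) = -1863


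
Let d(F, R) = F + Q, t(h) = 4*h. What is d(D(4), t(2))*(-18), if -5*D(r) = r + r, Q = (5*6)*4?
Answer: -10656/5 ≈ -2131.2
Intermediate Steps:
Q = 120 (Q = 30*4 = 120)
D(r) = -2*r/5 (D(r) = -(r + r)/5 = -2*r/5)
d(F, R) = 120 + F (d(F, R) = F + 120 = 120 + F)
d(D(4), t(2))*(-18) = (120 - ⅖*4)*(-18) = (120 - 8/5)*(-18) = (592/5)*(-18) = -10656/5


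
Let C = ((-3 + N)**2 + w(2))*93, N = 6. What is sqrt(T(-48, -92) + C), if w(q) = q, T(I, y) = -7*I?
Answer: 3*sqrt(151) ≈ 36.865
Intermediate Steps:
C = 1023 (C = ((-3 + 6)**2 + 2)*93 = (3**2 + 2)*93 = (9 + 2)*93 = 11*93 = 1023)
sqrt(T(-48, -92) + C) = sqrt(-7*(-48) + 1023) = sqrt(336 + 1023) = sqrt(1359) = 3*sqrt(151)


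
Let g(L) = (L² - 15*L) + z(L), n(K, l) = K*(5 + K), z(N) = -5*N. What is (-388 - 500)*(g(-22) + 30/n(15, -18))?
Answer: -4103004/5 ≈ -8.2060e+5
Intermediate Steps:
g(L) = L² - 20*L (g(L) = (L² - 15*L) - 5*L = L² - 20*L)
(-388 - 500)*(g(-22) + 30/n(15, -18)) = (-388 - 500)*(-22*(-20 - 22) + 30/((15*(5 + 15)))) = -888*(-22*(-42) + 30/((15*20))) = -888*(924 + 30/300) = -888*(924 + 30*(1/300)) = -888*(924 + ⅒) = -888*9241/10 = -4103004/5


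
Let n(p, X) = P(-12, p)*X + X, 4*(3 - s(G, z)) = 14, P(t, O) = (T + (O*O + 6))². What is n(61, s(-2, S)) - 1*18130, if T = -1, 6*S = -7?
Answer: -13919337/2 ≈ -6.9597e+6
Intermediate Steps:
S = -7/6 (S = (⅙)*(-7) = -7/6 ≈ -1.1667)
P(t, O) = (5 + O²)² (P(t, O) = (-1 + (O*O + 6))² = (-1 + (O² + 6))² = (-1 + (6 + O²))² = (5 + O²)²)
s(G, z) = -½ (s(G, z) = 3 - ¼*14 = 3 - 7/2 = -½)
n(p, X) = X + X*(5 + p²)² (n(p, X) = (5 + p²)²*X + X = X*(5 + p²)² + X = X + X*(5 + p²)²)
n(61, s(-2, S)) - 1*18130 = -(1 + (5 + 61²)²)/2 - 1*18130 = -(1 + (5 + 3721)²)/2 - 18130 = -(1 + 3726²)/2 - 18130 = -(1 + 13883076)/2 - 18130 = -½*13883077 - 18130 = -13883077/2 - 18130 = -13919337/2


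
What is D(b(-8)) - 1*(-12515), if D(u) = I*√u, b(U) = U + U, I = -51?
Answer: 12515 - 204*I ≈ 12515.0 - 204.0*I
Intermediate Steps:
b(U) = 2*U
D(u) = -51*√u
D(b(-8)) - 1*(-12515) = -51*4*I - 1*(-12515) = -204*I + 12515 = 12515 - 204*I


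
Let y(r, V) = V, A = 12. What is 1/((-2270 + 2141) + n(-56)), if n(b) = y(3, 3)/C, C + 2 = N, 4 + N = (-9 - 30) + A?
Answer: -11/1420 ≈ -0.0077465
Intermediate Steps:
N = -31 (N = -4 + ((-9 - 30) + 12) = -4 + (-39 + 12) = -4 - 27 = -31)
C = -33 (C = -2 - 31 = -33)
n(b) = -1/11 (n(b) = 3/(-33) = 3*(-1/33) = -1/11)
1/((-2270 + 2141) + n(-56)) = 1/((-2270 + 2141) - 1/11) = 1/(-129 - 1/11) = 1/(-1420/11) = -11/1420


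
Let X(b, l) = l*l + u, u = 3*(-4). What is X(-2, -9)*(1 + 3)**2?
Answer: 1104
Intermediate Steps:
u = -12
X(b, l) = -12 + l**2 (X(b, l) = l*l - 12 = l**2 - 12 = -12 + l**2)
X(-2, -9)*(1 + 3)**2 = (-12 + (-9)**2)*(1 + 3)**2 = (-12 + 81)*4**2 = 69*16 = 1104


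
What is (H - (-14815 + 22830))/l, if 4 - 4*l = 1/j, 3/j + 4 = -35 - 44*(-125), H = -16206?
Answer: 290652/5449 ≈ 53.340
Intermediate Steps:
j = 3/5461 (j = 3/(-4 + (-35 - 44*(-125))) = 3/(-4 + (-35 + 5500)) = 3/(-4 + 5465) = 3/5461 ≈ 0.00054935)
l = -5449/12 (l = 1 - 1/(4*3/5461) = 1 - ¼*5461/3 = 1 - 5461/12 = -5449/12 ≈ -454.08)
(H - (-14815 + 22830))/l = (-16206 - (-14815 + 22830))/(-5449/12) = (-16206 - 1*8015)*(-12/5449) = (-16206 - 8015)*(-12/5449) = -24221*(-12/5449) = 290652/5449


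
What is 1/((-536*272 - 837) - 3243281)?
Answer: -1/3389910 ≈ -2.9499e-7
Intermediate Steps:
1/((-536*272 - 837) - 3243281) = 1/((-145792 - 837) - 3243281) = 1/(-146629 - 3243281) = 1/(-3389910) = -1/3389910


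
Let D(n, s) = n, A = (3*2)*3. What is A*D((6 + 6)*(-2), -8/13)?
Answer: -432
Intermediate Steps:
A = 18 (A = 6*3 = 18)
A*D((6 + 6)*(-2), -8/13) = 18*((6 + 6)*(-2)) = 18*(12*(-2)) = 18*(-24) = -432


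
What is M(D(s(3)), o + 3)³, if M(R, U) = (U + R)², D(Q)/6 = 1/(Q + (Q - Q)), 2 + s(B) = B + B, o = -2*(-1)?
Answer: 4826809/64 ≈ 75419.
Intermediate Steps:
o = 2
s(B) = -2 + 2*B (s(B) = -2 + (B + B) = -2 + 2*B)
D(Q) = 6/Q (D(Q) = 6/(Q + (Q - Q)) = 6/(Q + 0) = 6/Q)
M(R, U) = (R + U)²
M(D(s(3)), o + 3)³ = ((6/(-2 + 2*3) + (2 + 3))²)³ = ((6/(-2 + 6) + 5)²)³ = ((6/4 + 5)²)³ = ((6*(¼) + 5)²)³ = ((3/2 + 5)²)³ = ((13/2)²)³ = (169/4)³ = 4826809/64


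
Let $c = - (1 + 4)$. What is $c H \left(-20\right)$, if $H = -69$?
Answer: $-6900$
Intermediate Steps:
$c = -5$ ($c = \left(-1\right) 5 = -5$)
$c H \left(-20\right) = \left(-5\right) \left(-69\right) \left(-20\right) = 345 \left(-20\right) = -6900$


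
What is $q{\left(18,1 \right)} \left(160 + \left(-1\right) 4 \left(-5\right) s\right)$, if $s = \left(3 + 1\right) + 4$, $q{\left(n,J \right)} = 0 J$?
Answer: $0$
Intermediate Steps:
$q{\left(n,J \right)} = 0$
$s = 8$ ($s = 4 + 4 = 8$)
$q{\left(18,1 \right)} \left(160 + \left(-1\right) 4 \left(-5\right) s\right) = 0 \left(160 + \left(-1\right) 4 \left(-5\right) 8\right) = 0 \left(160 + \left(-4\right) \left(-5\right) 8\right) = 0 \left(160 + 20 \cdot 8\right) = 0 \left(160 + 160\right) = 0 \cdot 320 = 0$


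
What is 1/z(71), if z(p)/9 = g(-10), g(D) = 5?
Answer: 1/45 ≈ 0.022222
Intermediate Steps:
z(p) = 45 (z(p) = 9*5 = 45)
1/z(71) = 1/45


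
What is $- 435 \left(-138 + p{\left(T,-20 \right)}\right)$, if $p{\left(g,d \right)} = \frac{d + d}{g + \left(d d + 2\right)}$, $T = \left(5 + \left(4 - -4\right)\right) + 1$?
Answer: $\frac{3123735}{52} \approx 60072.0$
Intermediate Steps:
$T = 14$ ($T = \left(5 + \left(4 + 4\right)\right) + 1 = \left(5 + 8\right) + 1 = 13 + 1 = 14$)
$p{\left(g,d \right)} = \frac{2 d}{2 + g + d^{2}}$ ($p{\left(g,d \right)} = \frac{2 d}{g + \left(d^{2} + 2\right)} = \frac{2 d}{g + \left(2 + d^{2}\right)} = \frac{2 d}{2 + g + d^{2}}$)
$- 435 \left(-138 + p{\left(T,-20 \right)}\right) = - 435 \left(-138 + 2 \left(-20\right) \frac{1}{2 + 14 + \left(-20\right)^{2}}\right) = - 435 \left(-138 + 2 \left(-20\right) \frac{1}{2 + 14 + 400}\right) = - 435 \left(-138 + 2 \left(-20\right) \frac{1}{416}\right) = - 435 \left(-138 - \frac{5}{52}\right) = \left(-435\right) \left(- \frac{7181}{52}\right) = \frac{3123735}{52}$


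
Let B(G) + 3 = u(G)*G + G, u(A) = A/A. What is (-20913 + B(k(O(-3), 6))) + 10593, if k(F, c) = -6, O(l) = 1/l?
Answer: -10335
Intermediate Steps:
u(A) = 1
O(l) = 1/l
B(G) = -3 + 2*G (B(G) = -3 + (1*G + G) = -3 + (G + G) = -3 + 2*G)
(-20913 + B(k(O(-3), 6))) + 10593 = (-20913 + (-3 + 2*(-6))) + 10593 = (-20913 + (-3 - 12)) + 10593 = (-20913 - 15) + 10593 = -20928 + 10593 = -10335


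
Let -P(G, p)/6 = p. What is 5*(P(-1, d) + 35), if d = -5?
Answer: 325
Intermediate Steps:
P(G, p) = -6*p
5*(P(-1, d) + 35) = 5*(-6*(-5) + 35) = 5*(30 + 35) = 5*65 = 325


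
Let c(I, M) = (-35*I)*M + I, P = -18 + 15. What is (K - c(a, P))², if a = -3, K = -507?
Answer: 35721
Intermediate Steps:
P = -3
c(I, M) = I - 35*I*M (c(I, M) = -35*I*M + I = I - 35*I*M)
(K - c(a, P))² = (-507 - (-3)*(1 - 35*(-3)))² = (-507 - (-3)*(1 + 105))² = (-507 - (-3)*106)² = (-507 - 1*(-318))² = (-507 + 318)² = (-189)² = 35721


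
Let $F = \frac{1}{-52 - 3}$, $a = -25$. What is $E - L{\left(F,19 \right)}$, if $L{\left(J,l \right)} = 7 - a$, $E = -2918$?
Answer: $-2950$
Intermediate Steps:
$F = - \frac{1}{55}$ ($F = \frac{1}{-55} = - \frac{1}{55} \approx -0.018182$)
$L{\left(J,l \right)} = 32$ ($L{\left(J,l \right)} = 7 - -25 = 7 + 25 = 32$)
$E - L{\left(F,19 \right)} = -2918 - 32 = -2950$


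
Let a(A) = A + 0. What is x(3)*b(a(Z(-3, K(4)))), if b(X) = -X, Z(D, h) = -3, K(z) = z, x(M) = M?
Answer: 9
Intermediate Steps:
a(A) = A
x(3)*b(a(Z(-3, K(4)))) = 3*(-1*(-3)) = 3*3 = 9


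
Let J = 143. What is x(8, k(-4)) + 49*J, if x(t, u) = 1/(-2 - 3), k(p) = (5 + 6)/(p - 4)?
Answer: 35034/5 ≈ 7006.8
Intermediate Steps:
k(p) = 11/(-4 + p)
x(t, u) = -⅕ (x(t, u) = 1/(-5) = -⅕)
x(8, k(-4)) + 49*J = -⅕ + 49*143 = -⅕ + 7007 = 35034/5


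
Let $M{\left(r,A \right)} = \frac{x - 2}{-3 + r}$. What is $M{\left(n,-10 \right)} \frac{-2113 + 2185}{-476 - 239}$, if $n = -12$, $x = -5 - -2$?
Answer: $- \frac{24}{715} \approx -0.033566$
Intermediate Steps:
$x = -3$ ($x = -5 + 2 = -3$)
$M{\left(r,A \right)} = - \frac{5}{-3 + r}$ ($M{\left(r,A \right)} = \frac{-3 - 2}{-3 + r} = - \frac{5}{-3 + r}$)
$M{\left(n,-10 \right)} \frac{-2113 + 2185}{-476 - 239} = - \frac{5}{-3 - 12} \frac{-2113 + 2185}{-476 - 239} = - \frac{5}{-15} \frac{72}{-715} = \left(-5\right) \left(- \frac{1}{15}\right) 72 \left(- \frac{1}{715}\right) = \frac{1}{3} \left(- \frac{72}{715}\right) = - \frac{24}{715}$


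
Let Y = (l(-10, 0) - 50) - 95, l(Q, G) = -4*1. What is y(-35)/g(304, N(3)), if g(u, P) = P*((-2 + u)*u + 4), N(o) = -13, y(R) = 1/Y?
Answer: 1/177839844 ≈ 5.6230e-9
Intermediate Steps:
l(Q, G) = -4
Y = -149 (Y = (-4 - 50) - 95 = -54 - 95 = -149)
y(R) = -1/149 (y(R) = 1/(-149) = -1/149)
g(u, P) = P*(4 + u*(-2 + u)) (g(u, P) = P*(u*(-2 + u) + 4) = P*(4 + u*(-2 + u)))
y(-35)/g(304, N(3)) = -(-1/(13*(4 + 304**2 - 2*304)))/149 = -(-1/(13*(4 + 92416 - 608)))/149 = -1/(149*((-13*91812))) = -1/149/(-1193556) = -1/149*(-1/1193556) = 1/177839844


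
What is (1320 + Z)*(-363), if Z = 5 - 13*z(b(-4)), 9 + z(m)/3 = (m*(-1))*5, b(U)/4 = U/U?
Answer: -891528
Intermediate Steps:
b(U) = 4 (b(U) = 4*(U/U) = 4*1 = 4)
z(m) = -27 - 15*m (z(m) = -27 + 3*((m*(-1))*5) = -27 + 3*(-m*5) = -27 + 3*(-5*m) = -27 - 15*m)
Z = 1136 (Z = 5 - 13*(-27 - 15*4) = 5 - 13*(-27 - 60) = 5 - 13*(-87) = 5 + 1131 = 1136)
(1320 + Z)*(-363) = (1320 + 1136)*(-363) = 2456*(-363) = -891528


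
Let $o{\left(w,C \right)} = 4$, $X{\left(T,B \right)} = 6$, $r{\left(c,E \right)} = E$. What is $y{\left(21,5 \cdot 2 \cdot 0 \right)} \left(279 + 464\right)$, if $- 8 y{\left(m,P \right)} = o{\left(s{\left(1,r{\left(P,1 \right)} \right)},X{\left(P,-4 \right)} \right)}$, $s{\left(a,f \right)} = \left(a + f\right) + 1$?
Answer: $- \frac{743}{2} \approx -371.5$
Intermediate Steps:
$s{\left(a,f \right)} = 1 + a + f$
$y{\left(m,P \right)} = - \frac{1}{2}$ ($y{\left(m,P \right)} = \left(- \frac{1}{8}\right) 4 = - \frac{1}{2}$)
$y{\left(21,5 \cdot 2 \cdot 0 \right)} \left(279 + 464\right) = - \frac{279 + 464}{2} = \left(- \frac{1}{2}\right) 743 = - \frac{743}{2}$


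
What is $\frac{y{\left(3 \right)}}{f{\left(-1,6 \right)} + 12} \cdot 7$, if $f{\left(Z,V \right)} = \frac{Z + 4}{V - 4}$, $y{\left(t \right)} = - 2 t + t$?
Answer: $- \frac{14}{9} \approx -1.5556$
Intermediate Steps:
$y{\left(t \right)} = - t$
$f{\left(Z,V \right)} = \frac{4 + Z}{-4 + V}$
$\frac{y{\left(3 \right)}}{f{\left(-1,6 \right)} + 12} \cdot 7 = \frac{\left(-1\right) 3}{\frac{4 - 1}{-4 + 6} + 12} \cdot 7 = \frac{1}{\frac{1}{2} \cdot 3 + 12} \left(-3\right) 7 = \frac{1}{\frac{3}{2} + 12} \left(-3\right) 7 = \frac{1}{\frac{27}{2}} \left(-3\right) 7 = \frac{2}{27} \left(-3\right) 7 = \left(- \frac{2}{9}\right) 7 = - \frac{14}{9}$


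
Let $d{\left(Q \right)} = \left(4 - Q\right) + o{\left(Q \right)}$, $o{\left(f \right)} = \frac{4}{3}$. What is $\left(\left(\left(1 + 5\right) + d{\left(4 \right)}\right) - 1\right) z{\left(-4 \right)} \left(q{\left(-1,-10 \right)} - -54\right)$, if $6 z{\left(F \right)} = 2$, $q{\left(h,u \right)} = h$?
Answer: $\frac{1007}{9} \approx 111.89$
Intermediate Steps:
$o{\left(f \right)} = \frac{4}{3}$ ($o{\left(f \right)} = 4 \cdot \frac{1}{3} = \frac{4}{3}$)
$z{\left(F \right)} = \frac{1}{3}$ ($z{\left(F \right)} = \frac{1}{6} \cdot 2 = \frac{1}{3}$)
$d{\left(Q \right)} = \frac{16}{3} - Q$ ($d{\left(Q \right)} = \left(4 - Q\right) + \frac{4}{3} = \frac{16}{3} - Q$)
$\left(\left(\left(1 + 5\right) + d{\left(4 \right)}\right) - 1\right) z{\left(-4 \right)} \left(q{\left(-1,-10 \right)} - -54\right) = \left(\left(\left(1 + 5\right) + \left(\frac{16}{3} - 4\right)\right) - 1\right) \frac{-1 - -54}{3} = \left(\left(6 + \left(\frac{16}{3} - 4\right)\right) - 1\right) \frac{-1 + 54}{3} = \left(\left(6 + \frac{4}{3}\right) - 1\right) \frac{1}{3} \cdot 53 = \left(\frac{22}{3} - 1\right) \frac{53}{3} = \frac{19}{3} \cdot \frac{53}{3} = \frac{1007}{9}$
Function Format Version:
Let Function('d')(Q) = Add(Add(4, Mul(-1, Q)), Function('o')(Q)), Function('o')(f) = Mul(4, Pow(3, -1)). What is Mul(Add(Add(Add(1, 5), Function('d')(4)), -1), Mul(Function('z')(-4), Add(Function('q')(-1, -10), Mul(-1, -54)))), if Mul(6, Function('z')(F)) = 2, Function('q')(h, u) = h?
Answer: Rational(1007, 9) ≈ 111.89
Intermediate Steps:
Function('o')(f) = Rational(4, 3) (Function('o')(f) = Mul(4, Rational(1, 3)) = Rational(4, 3))
Function('z')(F) = Rational(1, 3) (Function('z')(F) = Mul(Rational(1, 6), 2) = Rational(1, 3))
Function('d')(Q) = Add(Rational(16, 3), Mul(-1, Q)) (Function('d')(Q) = Add(Add(4, Mul(-1, Q)), Rational(4, 3)) = Add(Rational(16, 3), Mul(-1, Q)))
Mul(Add(Add(Add(1, 5), Function('d')(4)), -1), Mul(Function('z')(-4), Add(Function('q')(-1, -10), Mul(-1, -54)))) = Mul(Add(Add(Add(1, 5), Add(Rational(16, 3), Mul(-1, 4))), -1), Mul(Rational(1, 3), Add(-1, Mul(-1, -54)))) = Mul(Add(Add(6, Add(Rational(16, 3), -4)), -1), Mul(Rational(1, 3), Add(-1, 54))) = Mul(Add(Add(6, Rational(4, 3)), -1), Mul(Rational(1, 3), 53)) = Mul(Add(Rational(22, 3), -1), Rational(53, 3)) = Mul(Rational(19, 3), Rational(53, 3)) = Rational(1007, 9)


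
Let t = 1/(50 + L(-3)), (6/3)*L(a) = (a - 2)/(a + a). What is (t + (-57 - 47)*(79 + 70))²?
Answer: 87891900004624/366025 ≈ 2.4013e+8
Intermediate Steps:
L(a) = (-2 + a)/(4*a) (L(a) = ((a - 2)/(a + a))/2 = ((-2 + a)/((2*a)))/2 = ((-2 + a)*(1/(2*a)))/2 = ((-2 + a)/(2*a))/2 = (-2 + a)/(4*a))
t = 12/605 (t = 1/(50 + (¼)*(-2 - 3)/(-3)) = 1/(50 + (¼)*(-⅓)*(-5)) = 1/(50 + 5/12) = 1/(605/12) = 12/605 ≈ 0.019835)
(t + (-57 - 47)*(79 + 70))² = (12/605 + (-57 - 47)*(79 + 70))² = (12/605 - 104*149)² = (12/605 - 15496)² = (-9375068/605)² = 87891900004624/366025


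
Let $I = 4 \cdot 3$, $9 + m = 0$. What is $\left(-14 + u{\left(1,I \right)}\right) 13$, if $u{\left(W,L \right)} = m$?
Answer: $-299$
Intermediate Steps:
$m = -9$ ($m = -9 + 0 = -9$)
$I = 12$
$u{\left(W,L \right)} = -9$
$\left(-14 + u{\left(1,I \right)}\right) 13 = \left(-14 - 9\right) 13 = \left(-23\right) 13 = -299$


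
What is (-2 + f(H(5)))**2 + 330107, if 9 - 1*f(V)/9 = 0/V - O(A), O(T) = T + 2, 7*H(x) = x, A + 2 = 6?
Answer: 347796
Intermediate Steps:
A = 4 (A = -2 + 6 = 4)
H(x) = x/7
O(T) = 2 + T
f(V) = 135 (f(V) = 81 - 9*(0/V - (2 + 4)) = 81 - 9*(0 - 1*6) = 81 - 9*(0 - 6) = 81 - 9*(-6) = 81 + 54 = 135)
(-2 + f(H(5)))**2 + 330107 = (-2 + 135)**2 + 330107 = 133**2 + 330107 = 17689 + 330107 = 347796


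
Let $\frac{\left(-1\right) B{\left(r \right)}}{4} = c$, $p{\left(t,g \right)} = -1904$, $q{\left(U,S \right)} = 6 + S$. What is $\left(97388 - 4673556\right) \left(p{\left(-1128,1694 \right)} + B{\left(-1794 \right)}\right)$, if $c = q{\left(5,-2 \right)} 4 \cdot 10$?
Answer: $11641771392$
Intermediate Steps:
$c = 160$ ($c = \left(6 - 2\right) 4 \cdot 10 = 4 \cdot 4 \cdot 10 = 16 \cdot 10 = 160$)
$B{\left(r \right)} = -640$ ($B{\left(r \right)} = \left(-4\right) 160 = -640$)
$\left(97388 - 4673556\right) \left(p{\left(-1128,1694 \right)} + B{\left(-1794 \right)}\right) = \left(97388 - 4673556\right) \left(-1904 - 640\right) = \left(-4576168\right) \left(-2544\right) = 11641771392$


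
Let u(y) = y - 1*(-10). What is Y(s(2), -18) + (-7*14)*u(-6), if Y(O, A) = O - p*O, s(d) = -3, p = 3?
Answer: -386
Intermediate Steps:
Y(O, A) = -2*O (Y(O, A) = O - 3*O = -2*O)
u(y) = 10 + y (u(y) = y + 10 = 10 + y)
Y(s(2), -18) + (-7*14)*u(-6) = -2*(-3) + (-7*14)*(10 - 6) = 6 - 98*4 = 6 - 392 = -386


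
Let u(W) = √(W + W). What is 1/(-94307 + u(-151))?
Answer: -94307/8893810551 - I*√302/8893810551 ≈ -1.0604e-5 - 1.954e-9*I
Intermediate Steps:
u(W) = √2*√W (u(W) = √(2*W) = √2*√W)
1/(-94307 + u(-151)) = 1/(-94307 + √2*√(-151)) = 1/(-94307 + √2*(I*√151)) = 1/(-94307 + I*√302)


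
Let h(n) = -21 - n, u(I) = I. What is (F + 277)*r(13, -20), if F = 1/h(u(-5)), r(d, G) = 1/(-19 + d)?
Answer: -1477/32 ≈ -46.156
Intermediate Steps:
F = -1/16 (F = 1/(-21 - 1*(-5)) = 1/(-21 + 5) = 1/(-16) = -1/16 ≈ -0.062500)
(F + 277)*r(13, -20) = (-1/16 + 277)/(-19 + 13) = (4431/16)/(-6) = (4431/16)*(-1/6) = -1477/32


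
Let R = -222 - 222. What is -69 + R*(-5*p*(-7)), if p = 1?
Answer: -15609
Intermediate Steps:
R = -444
-69 + R*(-5*p*(-7)) = -69 - 444*(-5*1)*(-7) = -69 - (-2220)*(-7) = -69 - 444*35 = -69 - 15540 = -15609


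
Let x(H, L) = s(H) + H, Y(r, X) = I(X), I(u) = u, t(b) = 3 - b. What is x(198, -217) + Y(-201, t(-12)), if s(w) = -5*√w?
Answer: 213 - 15*√22 ≈ 142.64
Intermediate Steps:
Y(r, X) = X
x(H, L) = H - 5*√H (x(H, L) = -5*√H + H = H - 5*√H)
x(198, -217) + Y(-201, t(-12)) = (198 - 15*√22) + (3 - 1*(-12)) = (198 - 15*√22) + (3 + 12) = (198 - 15*√22) + 15 = 213 - 15*√22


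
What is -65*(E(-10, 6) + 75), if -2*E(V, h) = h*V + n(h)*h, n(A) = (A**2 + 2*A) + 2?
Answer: 2925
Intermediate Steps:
n(A) = 2 + A**2 + 2*A
E(V, h) = -V*h/2 - h*(2 + h**2 + 2*h)/2 (E(V, h) = -(h*V + (2 + h**2 + 2*h)*h)/2 = -(V*h + h*(2 + h**2 + 2*h))/2 = -V*h/2 - h*(2 + h**2 + 2*h)/2)
-65*(E(-10, 6) + 75) = -65*(-1/2*6*(2 - 10 + 6**2 + 2*6) + 75) = -65*(-1/2*6*(2 - 10 + 36 + 12) + 75) = -65*(-1/2*6*40 + 75) = -65*(-120 + 75) = -65*(-45) = 2925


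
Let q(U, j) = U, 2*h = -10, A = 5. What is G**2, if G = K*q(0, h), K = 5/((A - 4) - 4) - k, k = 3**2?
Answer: 0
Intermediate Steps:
h = -5 (h = (1/2)*(-10) = -5)
k = 9
K = -32/3 (K = 5/((5 - 4) - 4) - 1*9 = 5/(1 - 4) - 9 = 5/(-3) - 9 = 5*(-1/3) - 9 = -5/3 - 9 = -32/3 ≈ -10.667)
G = 0 (G = -32/3*0 = 0)
G**2 = 0**2 = 0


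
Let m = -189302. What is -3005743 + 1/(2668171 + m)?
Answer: -7450843144666/2478869 ≈ -3.0057e+6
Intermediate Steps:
-3005743 + 1/(2668171 + m) = -3005743 + 1/(2668171 - 189302) = -3005743 + 1/2478869 = -7450843144666/2478869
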